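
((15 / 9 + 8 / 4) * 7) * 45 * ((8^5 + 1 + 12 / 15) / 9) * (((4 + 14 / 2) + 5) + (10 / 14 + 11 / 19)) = 4145379700 / 57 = 72725959.65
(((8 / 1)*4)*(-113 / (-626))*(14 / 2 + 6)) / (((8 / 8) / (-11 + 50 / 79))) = -19249776 / 24727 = -778.49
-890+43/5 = -4407/5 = -881.40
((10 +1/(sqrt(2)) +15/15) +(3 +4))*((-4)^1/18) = -4 - sqrt(2)/9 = -4.16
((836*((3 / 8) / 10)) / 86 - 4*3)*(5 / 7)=-2859 / 344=-8.31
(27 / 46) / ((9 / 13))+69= 3213 / 46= 69.85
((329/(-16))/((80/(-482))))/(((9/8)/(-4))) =-79289/180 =-440.49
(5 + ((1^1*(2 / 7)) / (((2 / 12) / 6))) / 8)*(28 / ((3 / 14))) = 2464 / 3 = 821.33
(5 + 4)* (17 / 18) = 17 / 2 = 8.50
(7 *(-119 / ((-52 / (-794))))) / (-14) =47243 / 52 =908.52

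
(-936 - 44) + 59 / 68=-979.13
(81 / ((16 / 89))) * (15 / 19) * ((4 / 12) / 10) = 7209 / 608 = 11.86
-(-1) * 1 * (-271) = -271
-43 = -43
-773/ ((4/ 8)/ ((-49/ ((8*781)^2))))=0.00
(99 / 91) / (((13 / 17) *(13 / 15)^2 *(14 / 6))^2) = 0.61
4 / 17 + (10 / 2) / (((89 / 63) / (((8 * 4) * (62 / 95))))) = 2131628 / 28747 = 74.15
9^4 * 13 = 85293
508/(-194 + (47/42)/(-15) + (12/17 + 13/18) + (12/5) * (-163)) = -0.87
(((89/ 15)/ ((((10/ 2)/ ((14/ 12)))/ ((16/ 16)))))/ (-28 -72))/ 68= -623/ 3060000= -0.00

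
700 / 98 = 50 / 7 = 7.14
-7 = -7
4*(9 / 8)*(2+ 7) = 81 / 2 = 40.50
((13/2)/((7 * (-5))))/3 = -13/210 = -0.06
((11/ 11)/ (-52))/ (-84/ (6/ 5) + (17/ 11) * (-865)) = 11/ 804700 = 0.00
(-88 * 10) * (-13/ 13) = 880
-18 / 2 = -9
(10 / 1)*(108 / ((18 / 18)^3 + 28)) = 1080 / 29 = 37.24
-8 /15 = -0.53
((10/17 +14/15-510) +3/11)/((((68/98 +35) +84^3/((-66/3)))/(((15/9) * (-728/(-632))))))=6356380303/175285782783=0.04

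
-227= -227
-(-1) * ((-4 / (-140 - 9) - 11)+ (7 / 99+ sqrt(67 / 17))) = -160822 / 14751+ sqrt(1139) / 17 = -8.92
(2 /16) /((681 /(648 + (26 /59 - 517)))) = 2585 /107144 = 0.02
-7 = -7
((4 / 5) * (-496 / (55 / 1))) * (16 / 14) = -15872 / 1925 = -8.25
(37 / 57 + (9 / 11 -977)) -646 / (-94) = -28545452 / 29469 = -968.66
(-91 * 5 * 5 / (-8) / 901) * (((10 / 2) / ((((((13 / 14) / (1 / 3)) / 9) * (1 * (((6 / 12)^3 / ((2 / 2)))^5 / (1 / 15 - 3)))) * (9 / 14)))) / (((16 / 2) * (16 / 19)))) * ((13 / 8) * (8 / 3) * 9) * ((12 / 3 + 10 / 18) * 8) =-3912619110400 / 24327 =-160834427.20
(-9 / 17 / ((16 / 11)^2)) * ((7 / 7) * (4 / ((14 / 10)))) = -5445 / 7616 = -0.71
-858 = -858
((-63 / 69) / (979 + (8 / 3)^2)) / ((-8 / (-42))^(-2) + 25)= -3024 / 171669125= -0.00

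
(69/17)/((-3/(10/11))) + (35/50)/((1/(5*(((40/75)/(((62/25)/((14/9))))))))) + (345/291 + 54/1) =836948957/15182343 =55.13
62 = 62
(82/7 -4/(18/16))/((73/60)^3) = 4.53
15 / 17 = 0.88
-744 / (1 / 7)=-5208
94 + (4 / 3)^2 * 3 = 298 / 3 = 99.33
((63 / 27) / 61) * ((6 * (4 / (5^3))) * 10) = 112 / 1525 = 0.07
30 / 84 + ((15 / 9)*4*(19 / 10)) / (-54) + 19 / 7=3217 / 1134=2.84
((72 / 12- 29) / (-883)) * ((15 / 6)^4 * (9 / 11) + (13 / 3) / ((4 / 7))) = 480217 / 466224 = 1.03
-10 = -10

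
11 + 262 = 273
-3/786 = -1/262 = -0.00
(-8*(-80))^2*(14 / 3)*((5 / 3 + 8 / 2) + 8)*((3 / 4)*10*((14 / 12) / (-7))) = -293888000 / 9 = -32654222.22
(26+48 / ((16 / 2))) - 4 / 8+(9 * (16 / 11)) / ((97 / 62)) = 85077 / 2134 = 39.87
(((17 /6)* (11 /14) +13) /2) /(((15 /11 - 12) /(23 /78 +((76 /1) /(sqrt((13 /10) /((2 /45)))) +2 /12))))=-267311* sqrt(13) /95823 - 14069 /42588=-10.39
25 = 25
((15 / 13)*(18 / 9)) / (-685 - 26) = -10 / 3081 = -0.00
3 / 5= 0.60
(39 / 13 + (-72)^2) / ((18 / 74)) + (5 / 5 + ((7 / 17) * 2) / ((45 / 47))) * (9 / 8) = 43505909 / 2040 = 21326.43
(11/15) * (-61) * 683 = -458293/15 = -30552.87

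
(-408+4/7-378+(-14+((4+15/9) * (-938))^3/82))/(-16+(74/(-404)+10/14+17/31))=88866193195179776/724005675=122742398.66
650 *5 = 3250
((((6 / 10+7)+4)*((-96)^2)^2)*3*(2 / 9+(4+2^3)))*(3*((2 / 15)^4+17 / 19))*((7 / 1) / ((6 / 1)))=4031679209406464 / 35625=113169942720.18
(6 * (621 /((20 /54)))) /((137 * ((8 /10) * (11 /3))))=150903 /6028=25.03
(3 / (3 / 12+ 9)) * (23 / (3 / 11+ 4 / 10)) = 15180 / 1369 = 11.09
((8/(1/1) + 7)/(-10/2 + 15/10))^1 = -30/7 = -4.29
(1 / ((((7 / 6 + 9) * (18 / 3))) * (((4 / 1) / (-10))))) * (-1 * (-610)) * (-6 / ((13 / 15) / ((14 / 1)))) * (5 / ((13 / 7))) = 6523.67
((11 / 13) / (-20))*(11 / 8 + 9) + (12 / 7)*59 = 1466249 / 14560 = 100.70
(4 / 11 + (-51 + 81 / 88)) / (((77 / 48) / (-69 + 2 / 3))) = 256250 / 121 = 2117.77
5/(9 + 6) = 1/3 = 0.33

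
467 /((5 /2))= 934 /5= 186.80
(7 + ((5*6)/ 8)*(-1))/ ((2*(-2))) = -13/ 16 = -0.81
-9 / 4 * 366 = -1647 / 2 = -823.50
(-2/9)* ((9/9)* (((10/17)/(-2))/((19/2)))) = 20/2907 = 0.01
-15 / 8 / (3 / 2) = -5 / 4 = -1.25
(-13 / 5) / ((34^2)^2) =-13 / 6681680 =-0.00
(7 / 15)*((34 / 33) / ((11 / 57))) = 4522 / 1815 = 2.49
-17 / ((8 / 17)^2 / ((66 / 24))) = -54043 / 256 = -211.11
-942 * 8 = -7536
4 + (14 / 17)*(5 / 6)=239 / 51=4.69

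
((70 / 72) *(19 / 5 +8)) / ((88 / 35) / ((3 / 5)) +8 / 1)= 2891 / 3072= 0.94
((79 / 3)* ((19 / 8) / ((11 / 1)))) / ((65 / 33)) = 1501 / 520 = 2.89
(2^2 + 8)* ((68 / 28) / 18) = 34 / 21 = 1.62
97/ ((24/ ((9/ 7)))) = 291/ 56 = 5.20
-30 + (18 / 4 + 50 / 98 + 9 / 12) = -4751 / 196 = -24.24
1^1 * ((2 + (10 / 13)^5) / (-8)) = -421293 / 1485172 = -0.28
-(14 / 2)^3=-343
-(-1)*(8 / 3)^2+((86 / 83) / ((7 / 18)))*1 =51116 / 5229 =9.78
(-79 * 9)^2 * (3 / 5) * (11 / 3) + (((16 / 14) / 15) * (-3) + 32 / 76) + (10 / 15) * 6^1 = 739580011 / 665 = 1112150.39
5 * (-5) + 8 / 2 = -21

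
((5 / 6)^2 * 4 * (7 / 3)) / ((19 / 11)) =1925 / 513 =3.75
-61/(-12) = 61/12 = 5.08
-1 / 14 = -0.07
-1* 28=-28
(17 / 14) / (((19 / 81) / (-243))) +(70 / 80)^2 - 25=-10913835 / 8512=-1282.17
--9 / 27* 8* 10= 80 / 3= 26.67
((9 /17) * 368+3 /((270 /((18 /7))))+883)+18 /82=26299557 /24395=1078.07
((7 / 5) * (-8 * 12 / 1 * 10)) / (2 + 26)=-48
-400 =-400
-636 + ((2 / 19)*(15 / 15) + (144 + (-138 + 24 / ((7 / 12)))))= -78304 / 133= -588.75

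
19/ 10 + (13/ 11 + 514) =56879/ 110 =517.08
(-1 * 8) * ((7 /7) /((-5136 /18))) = 3 /107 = 0.03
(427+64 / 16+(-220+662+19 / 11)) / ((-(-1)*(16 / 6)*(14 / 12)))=281.16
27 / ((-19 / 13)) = -351 / 19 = -18.47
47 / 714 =0.07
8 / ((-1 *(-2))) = 4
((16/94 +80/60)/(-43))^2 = 0.00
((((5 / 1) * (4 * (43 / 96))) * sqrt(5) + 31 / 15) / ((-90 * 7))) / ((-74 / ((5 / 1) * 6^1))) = 31 / 23310 + 215 * sqrt(5) / 37296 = 0.01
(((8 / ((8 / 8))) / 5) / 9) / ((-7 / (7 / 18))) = -4 / 405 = -0.01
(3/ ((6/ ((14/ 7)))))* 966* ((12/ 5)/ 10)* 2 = 11592/ 25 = 463.68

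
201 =201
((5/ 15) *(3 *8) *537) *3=12888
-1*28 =-28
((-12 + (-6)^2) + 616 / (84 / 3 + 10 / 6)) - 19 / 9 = 34165 / 801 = 42.65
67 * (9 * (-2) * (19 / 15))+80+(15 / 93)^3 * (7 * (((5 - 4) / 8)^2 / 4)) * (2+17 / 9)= -1447.60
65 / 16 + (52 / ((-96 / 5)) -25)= -1135 / 48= -23.65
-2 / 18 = -0.11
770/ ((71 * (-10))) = -77/ 71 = -1.08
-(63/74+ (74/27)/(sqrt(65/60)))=-148*sqrt(39)/351 - 63/74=-3.48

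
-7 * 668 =-4676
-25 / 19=-1.32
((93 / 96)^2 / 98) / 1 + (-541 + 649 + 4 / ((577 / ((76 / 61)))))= 381529980477 / 3532089344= 108.02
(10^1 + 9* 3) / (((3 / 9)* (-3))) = -37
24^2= 576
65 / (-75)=-13 / 15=-0.87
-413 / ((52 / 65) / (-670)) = 691775 / 2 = 345887.50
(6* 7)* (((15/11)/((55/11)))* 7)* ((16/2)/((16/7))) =3087/11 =280.64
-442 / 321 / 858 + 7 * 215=15942448 / 10593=1505.00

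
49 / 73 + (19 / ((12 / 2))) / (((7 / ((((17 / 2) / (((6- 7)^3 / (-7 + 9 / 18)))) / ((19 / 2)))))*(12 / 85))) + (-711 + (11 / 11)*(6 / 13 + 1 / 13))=-661152763 / 956592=-691.15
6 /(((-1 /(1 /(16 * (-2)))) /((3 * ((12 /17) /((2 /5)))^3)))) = 30375 /9826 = 3.09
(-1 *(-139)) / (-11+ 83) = 139 / 72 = 1.93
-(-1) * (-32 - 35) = -67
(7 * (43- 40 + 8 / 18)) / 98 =31 / 126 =0.25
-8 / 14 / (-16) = 1 / 28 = 0.04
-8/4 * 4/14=-4/7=-0.57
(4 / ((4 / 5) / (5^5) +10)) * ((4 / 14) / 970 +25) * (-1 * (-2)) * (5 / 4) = 1326187500 / 53048233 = 25.00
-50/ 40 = -5/ 4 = -1.25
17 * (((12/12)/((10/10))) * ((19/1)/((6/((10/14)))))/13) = 1615/546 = 2.96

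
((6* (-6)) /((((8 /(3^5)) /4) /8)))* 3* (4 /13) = -419904 /13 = -32300.31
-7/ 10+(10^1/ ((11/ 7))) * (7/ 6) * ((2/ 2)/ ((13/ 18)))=13699/ 1430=9.58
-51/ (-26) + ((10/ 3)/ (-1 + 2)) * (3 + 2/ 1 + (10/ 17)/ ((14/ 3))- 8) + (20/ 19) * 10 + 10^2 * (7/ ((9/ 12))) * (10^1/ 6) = 824542559/ 529074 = 1558.46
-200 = -200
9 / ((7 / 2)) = 18 / 7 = 2.57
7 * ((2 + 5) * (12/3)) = 196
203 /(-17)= -203 /17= -11.94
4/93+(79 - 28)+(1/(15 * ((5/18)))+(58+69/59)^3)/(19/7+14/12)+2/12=2772346423107971/51889004350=53428.40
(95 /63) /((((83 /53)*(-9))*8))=-5035 /376488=-0.01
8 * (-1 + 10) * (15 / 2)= 540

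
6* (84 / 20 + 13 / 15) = 152 / 5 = 30.40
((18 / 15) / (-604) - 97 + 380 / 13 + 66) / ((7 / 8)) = -19868 / 9815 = -2.02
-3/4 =-0.75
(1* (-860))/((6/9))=-1290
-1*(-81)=81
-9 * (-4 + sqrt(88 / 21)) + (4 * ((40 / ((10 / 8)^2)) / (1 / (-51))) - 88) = -26372 / 5 - 6 * sqrt(462) / 7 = -5292.82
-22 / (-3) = 22 / 3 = 7.33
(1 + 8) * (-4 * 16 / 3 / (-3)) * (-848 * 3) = -162816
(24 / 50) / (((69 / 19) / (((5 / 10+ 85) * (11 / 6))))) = 11913 / 575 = 20.72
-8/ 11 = -0.73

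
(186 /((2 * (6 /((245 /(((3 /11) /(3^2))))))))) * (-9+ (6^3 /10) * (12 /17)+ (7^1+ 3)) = 69225387 /34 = 2036040.79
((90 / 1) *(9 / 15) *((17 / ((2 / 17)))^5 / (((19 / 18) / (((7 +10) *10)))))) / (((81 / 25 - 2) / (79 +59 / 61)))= 2539020585989875442625 / 71858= 35333861031337853.02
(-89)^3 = -704969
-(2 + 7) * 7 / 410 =-63 / 410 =-0.15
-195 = -195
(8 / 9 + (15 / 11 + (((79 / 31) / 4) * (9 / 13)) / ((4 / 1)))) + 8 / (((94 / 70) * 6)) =100679531 / 30002544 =3.36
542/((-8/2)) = -271/2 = -135.50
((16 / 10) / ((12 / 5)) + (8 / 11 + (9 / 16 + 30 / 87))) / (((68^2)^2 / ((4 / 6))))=0.00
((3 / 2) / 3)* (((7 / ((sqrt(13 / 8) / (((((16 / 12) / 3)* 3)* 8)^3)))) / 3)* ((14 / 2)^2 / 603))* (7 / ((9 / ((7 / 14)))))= 39337984* sqrt(26) / 5714631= 35.10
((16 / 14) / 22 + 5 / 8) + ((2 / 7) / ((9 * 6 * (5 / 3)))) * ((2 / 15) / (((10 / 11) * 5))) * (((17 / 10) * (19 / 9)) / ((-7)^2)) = 15516465707 / 22920975000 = 0.68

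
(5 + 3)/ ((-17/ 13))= -104/ 17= -6.12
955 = 955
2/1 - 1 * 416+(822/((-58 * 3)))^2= -329405/841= -391.68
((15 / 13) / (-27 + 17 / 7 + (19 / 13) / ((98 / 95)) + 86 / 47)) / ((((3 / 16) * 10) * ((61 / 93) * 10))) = -1713432 / 389451145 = -0.00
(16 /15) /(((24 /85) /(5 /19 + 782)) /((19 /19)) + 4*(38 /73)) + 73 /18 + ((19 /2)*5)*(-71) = -363856504199 /108035577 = -3367.93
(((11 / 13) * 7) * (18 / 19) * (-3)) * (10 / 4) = -10395 / 247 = -42.09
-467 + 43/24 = -11165/24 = -465.21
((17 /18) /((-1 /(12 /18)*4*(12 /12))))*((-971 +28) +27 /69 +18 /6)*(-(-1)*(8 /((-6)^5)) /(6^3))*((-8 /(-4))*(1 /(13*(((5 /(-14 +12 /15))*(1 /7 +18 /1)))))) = 28288799 /1793814141600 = 0.00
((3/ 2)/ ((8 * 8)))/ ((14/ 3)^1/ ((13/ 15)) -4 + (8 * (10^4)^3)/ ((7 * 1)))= 0.00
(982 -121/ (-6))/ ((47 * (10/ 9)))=18039/ 940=19.19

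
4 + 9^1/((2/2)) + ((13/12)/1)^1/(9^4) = 1023529/78732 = 13.00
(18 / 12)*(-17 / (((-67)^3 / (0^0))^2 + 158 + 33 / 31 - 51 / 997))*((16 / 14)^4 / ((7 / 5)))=-5380290560 / 15662987973479451521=-0.00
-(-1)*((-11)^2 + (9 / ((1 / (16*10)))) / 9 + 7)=288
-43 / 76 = -0.57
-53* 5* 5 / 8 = -165.62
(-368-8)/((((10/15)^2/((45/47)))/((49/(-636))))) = 6615/106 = 62.41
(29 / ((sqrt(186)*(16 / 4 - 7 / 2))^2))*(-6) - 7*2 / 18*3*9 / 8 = -1579 / 248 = -6.37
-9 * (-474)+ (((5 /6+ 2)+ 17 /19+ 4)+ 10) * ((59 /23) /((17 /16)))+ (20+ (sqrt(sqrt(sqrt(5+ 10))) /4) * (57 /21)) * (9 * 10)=855 * 15^(1 /8) /14+ 136146854 /22287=6194.48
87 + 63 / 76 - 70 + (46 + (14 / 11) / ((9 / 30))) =170723 / 2508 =68.07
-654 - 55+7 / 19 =-13464 / 19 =-708.63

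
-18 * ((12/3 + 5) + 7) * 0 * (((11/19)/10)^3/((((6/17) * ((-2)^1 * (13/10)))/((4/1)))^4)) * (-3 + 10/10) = 0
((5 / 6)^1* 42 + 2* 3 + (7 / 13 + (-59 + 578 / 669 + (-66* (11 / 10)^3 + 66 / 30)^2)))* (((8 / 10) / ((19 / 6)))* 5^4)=15912552484313 / 13770250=1155574.70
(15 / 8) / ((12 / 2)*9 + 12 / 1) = 5 / 176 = 0.03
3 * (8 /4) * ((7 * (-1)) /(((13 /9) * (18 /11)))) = -231 /13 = -17.77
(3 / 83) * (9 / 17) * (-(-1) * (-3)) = -81 / 1411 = -0.06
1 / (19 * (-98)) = -1 / 1862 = -0.00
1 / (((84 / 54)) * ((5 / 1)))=0.13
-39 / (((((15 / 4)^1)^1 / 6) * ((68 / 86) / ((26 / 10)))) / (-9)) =784836 / 425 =1846.67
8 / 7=1.14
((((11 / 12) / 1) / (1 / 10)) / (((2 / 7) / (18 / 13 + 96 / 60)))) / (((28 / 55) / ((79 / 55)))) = 84293 / 312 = 270.17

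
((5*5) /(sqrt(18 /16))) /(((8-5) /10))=500*sqrt(2) /9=78.57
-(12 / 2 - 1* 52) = 46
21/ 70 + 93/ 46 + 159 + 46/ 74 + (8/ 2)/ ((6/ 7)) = 2126777/ 12765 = 166.61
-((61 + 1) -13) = -49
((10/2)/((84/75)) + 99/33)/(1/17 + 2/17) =3553/84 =42.30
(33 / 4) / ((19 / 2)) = 33 / 38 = 0.87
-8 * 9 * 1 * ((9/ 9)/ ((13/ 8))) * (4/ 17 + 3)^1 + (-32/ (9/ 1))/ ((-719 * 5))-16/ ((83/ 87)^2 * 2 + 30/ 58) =-1461635524048/ 9731769255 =-150.19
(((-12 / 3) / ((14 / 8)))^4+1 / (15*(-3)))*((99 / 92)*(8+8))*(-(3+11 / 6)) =-1880006722 / 828345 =-2269.59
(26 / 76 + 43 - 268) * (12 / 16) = -25611 / 152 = -168.49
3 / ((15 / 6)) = 6 / 5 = 1.20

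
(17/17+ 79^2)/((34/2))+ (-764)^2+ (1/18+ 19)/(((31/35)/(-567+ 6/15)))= 5424788731/9486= 571873.15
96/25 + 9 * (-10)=-2154/25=-86.16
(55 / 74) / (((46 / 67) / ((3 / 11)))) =0.30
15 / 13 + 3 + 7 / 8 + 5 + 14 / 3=4585 / 312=14.70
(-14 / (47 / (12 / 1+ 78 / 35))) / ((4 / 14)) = -14.83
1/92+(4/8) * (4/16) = 25/184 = 0.14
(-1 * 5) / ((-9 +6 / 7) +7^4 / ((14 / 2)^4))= 7 / 10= 0.70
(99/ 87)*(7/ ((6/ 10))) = 385/ 29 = 13.28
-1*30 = -30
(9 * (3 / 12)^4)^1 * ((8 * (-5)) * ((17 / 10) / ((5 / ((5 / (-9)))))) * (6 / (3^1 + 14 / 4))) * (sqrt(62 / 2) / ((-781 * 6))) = -17 * sqrt(31) / 324896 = -0.00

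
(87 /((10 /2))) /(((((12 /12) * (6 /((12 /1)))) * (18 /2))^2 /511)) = 59276 /135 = 439.08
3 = 3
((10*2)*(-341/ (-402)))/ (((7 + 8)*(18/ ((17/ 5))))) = 5797/ 27135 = 0.21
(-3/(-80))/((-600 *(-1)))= 1/16000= 0.00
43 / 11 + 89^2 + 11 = 87295 / 11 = 7935.91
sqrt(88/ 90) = 2 * sqrt(55)/ 15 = 0.99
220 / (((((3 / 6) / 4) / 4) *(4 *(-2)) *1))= -880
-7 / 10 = -0.70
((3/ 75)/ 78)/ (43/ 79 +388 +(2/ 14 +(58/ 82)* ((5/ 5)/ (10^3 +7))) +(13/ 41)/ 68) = 776278174/ 588380372719425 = 0.00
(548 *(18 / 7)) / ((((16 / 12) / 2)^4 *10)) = 99873 / 140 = 713.38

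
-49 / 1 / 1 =-49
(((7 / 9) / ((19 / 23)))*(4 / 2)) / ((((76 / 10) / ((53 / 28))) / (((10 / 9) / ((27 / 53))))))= 1615175 / 1579014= 1.02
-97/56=-1.73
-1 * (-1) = 1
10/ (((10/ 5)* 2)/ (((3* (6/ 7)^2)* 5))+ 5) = 675/ 362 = 1.86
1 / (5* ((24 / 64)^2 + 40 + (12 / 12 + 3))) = 64 / 14125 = 0.00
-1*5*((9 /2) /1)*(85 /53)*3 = -108.25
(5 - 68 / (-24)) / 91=0.09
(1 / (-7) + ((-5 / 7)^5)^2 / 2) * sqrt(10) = -70941589 * sqrt(10) / 564950498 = -0.40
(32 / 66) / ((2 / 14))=112 / 33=3.39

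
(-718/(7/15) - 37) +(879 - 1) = -4883/7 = -697.57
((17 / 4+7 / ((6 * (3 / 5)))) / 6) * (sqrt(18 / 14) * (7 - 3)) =223 * sqrt(7) / 126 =4.68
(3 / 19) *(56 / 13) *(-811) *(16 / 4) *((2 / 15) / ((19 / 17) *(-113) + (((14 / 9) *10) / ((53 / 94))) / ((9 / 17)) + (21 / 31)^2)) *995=2535450560215776 / 638557610795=3970.59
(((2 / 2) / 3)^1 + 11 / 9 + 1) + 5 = 68 / 9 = 7.56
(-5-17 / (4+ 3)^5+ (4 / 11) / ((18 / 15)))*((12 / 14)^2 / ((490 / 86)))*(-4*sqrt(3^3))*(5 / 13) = 16134160032*sqrt(3) / 5770565801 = 4.84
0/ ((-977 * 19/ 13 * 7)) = 0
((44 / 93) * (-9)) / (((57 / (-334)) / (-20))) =-293920 / 589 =-499.02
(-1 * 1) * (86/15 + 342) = -5216/15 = -347.73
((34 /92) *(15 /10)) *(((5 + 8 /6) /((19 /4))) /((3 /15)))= 85 /23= 3.70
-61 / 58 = -1.05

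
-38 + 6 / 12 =-75 / 2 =-37.50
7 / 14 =1 / 2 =0.50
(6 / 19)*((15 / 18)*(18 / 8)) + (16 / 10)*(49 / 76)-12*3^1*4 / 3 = -17623 / 380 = -46.38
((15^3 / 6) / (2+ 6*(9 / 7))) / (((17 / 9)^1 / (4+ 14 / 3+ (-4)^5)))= -35980875 / 1156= -31125.32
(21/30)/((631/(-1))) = -7/6310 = -0.00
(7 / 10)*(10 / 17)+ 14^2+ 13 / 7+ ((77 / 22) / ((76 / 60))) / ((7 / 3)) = 199.45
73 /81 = 0.90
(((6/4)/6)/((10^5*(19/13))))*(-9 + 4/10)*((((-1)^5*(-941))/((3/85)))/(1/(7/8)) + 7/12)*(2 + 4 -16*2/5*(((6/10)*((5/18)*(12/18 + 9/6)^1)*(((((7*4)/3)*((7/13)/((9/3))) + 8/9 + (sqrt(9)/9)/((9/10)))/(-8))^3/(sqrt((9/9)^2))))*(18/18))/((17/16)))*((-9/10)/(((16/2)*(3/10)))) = 0.79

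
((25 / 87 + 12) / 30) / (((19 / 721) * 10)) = 770749 / 495900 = 1.55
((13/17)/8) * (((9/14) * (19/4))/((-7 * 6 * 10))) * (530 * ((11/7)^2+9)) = -11035713/2612288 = -4.22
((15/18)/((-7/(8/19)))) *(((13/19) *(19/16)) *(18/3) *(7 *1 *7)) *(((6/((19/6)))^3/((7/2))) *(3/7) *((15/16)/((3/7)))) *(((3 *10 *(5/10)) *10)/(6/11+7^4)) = -4691115000/3442689857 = -1.36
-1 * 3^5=-243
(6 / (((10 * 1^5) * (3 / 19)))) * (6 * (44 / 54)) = 836 / 45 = 18.58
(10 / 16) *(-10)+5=-5 / 4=-1.25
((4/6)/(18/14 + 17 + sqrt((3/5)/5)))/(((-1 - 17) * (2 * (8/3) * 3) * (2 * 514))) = -350/2841194367 + 245 * sqrt(3)/181836439488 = -0.00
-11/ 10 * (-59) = 649/ 10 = 64.90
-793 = -793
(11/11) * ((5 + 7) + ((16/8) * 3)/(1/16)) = 108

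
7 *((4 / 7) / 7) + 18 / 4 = 71 / 14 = 5.07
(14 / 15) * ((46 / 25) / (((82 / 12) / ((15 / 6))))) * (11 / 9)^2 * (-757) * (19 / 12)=-280195223 / 249075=-1124.94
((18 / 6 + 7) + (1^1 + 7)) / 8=9 / 4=2.25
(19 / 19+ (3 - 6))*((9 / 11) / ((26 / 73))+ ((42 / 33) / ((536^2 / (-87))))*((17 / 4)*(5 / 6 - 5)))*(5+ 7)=-1135885557 / 20541664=-55.30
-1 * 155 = -155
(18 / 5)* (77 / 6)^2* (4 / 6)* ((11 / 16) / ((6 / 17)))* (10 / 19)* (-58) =-32152967 / 1368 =-23503.63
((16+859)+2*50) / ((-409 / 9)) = -8775 / 409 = -21.45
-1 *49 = -49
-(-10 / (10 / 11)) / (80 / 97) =1067 / 80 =13.34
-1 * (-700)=700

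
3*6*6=108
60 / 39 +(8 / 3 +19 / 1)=23.21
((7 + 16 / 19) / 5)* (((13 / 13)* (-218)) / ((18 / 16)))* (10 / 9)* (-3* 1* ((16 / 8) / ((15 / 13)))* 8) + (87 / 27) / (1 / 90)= 110331646 / 7695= 14338.10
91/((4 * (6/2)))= 91/12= 7.58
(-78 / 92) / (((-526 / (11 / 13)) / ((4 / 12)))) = 11 / 24196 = 0.00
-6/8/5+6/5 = 21/20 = 1.05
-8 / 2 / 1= -4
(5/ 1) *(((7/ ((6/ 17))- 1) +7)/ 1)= 775/ 6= 129.17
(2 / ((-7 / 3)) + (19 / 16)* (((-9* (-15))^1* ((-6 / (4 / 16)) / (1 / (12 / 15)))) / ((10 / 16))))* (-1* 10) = 344796 / 7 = 49256.57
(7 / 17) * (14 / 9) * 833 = 4802 / 9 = 533.56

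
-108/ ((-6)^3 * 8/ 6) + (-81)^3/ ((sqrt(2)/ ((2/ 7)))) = 3/ 8 - 531441 * sqrt(2)/ 7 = -107366.92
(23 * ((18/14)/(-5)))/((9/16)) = -368/35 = -10.51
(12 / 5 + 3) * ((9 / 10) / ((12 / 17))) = 1377 / 200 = 6.88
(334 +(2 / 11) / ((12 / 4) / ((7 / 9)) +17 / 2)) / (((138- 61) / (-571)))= -362944730 / 146531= -2476.91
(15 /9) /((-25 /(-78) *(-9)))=-26 /45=-0.58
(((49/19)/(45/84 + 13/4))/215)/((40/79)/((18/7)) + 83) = 487746/12806920265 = 0.00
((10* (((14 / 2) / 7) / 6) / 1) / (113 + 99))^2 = 25 / 404496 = 0.00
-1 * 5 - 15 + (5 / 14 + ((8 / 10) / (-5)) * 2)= -6987 / 350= -19.96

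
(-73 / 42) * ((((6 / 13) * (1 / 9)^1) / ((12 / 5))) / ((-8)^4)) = -365 / 40255488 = -0.00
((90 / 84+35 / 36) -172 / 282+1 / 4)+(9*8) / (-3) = -132157 / 5922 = -22.32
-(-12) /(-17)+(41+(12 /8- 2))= 1353 /34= 39.79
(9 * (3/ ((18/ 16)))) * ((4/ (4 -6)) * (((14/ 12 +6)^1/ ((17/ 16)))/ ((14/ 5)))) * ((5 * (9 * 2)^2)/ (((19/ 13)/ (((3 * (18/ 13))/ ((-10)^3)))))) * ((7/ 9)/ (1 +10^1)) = 668736/ 17765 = 37.64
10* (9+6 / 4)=105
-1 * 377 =-377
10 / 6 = 5 / 3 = 1.67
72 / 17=4.24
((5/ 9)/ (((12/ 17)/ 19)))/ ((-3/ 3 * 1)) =-1615/ 108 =-14.95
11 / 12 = 0.92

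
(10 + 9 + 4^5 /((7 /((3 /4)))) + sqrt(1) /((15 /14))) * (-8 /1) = -108904 /105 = -1037.18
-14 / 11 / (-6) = 7 / 33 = 0.21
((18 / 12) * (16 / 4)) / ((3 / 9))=18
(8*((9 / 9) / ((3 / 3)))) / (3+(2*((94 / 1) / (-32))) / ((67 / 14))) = 2144 / 475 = 4.51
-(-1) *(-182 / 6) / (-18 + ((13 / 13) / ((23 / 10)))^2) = 6877 / 4038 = 1.70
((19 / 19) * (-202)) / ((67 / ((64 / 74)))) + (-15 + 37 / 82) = -3487495 / 203278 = -17.16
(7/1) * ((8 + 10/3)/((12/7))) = 833/18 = 46.28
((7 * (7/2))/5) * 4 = 98/5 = 19.60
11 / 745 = 0.01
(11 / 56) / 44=1 / 224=0.00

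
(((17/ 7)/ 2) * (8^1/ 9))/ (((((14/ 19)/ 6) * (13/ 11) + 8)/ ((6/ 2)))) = 0.40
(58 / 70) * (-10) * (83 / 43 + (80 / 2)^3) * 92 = -14685114888 / 301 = -48787757.10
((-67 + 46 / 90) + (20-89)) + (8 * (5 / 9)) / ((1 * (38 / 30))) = -112843 / 855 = -131.98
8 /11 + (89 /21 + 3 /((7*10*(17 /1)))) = 195089 /39270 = 4.97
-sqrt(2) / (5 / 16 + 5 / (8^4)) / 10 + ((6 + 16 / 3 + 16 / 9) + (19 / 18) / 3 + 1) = 781 / 54 - 2048 * sqrt(2) / 6425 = 14.01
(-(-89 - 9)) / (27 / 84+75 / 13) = 35672 / 2217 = 16.09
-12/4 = -3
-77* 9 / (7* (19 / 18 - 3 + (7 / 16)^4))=58392576 / 1125271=51.89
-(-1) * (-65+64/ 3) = -131/ 3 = -43.67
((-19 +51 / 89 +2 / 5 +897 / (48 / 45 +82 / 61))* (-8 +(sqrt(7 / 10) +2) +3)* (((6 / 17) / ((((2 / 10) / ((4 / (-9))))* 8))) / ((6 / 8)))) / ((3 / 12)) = 926771848 / 1668839 - 463385924* sqrt(70) / 25032585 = 400.46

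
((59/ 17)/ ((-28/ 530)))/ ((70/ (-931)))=59413/ 68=873.72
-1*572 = -572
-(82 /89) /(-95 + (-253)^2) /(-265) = 41 /753705845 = 0.00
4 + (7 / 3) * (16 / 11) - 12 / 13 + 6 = 5350 / 429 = 12.47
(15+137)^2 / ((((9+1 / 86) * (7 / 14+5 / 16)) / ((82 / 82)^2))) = 31791104 / 10075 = 3155.44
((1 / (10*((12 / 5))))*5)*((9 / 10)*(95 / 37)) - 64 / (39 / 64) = -104.54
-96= -96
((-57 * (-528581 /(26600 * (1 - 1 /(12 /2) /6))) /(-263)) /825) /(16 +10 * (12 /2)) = -4757229 /67334575000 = -0.00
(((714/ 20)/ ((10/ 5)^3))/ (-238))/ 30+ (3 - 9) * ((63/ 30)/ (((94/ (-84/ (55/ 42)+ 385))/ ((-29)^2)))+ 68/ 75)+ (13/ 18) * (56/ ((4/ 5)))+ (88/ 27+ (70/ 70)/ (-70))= -5647264947953/ 156340800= -36121.50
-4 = -4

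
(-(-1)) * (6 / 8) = 3 / 4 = 0.75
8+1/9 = 73/9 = 8.11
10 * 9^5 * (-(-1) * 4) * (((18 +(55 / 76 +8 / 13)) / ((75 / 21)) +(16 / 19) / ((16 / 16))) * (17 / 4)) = 155141386317 / 2470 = 62810277.86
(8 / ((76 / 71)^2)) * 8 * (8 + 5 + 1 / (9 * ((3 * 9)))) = 63718240 / 87723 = 726.36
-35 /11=-3.18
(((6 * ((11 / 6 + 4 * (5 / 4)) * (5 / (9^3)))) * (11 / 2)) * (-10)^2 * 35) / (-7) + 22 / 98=-27615731 / 35721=-773.10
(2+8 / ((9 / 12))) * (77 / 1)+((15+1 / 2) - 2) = 5933 / 6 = 988.83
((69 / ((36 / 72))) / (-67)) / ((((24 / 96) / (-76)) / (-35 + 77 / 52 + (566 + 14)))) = 298037496 / 871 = 342178.53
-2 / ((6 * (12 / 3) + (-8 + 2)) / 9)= -1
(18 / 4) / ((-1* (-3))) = 3 / 2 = 1.50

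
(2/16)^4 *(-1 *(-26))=13/2048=0.01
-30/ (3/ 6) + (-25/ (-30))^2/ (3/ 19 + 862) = -35382485/ 589716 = -60.00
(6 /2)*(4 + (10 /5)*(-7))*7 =-210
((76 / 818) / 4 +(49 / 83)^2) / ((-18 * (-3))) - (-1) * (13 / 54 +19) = 5857069787 / 304300908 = 19.25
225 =225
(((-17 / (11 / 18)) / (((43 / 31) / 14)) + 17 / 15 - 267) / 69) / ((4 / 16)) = -15513536 / 489555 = -31.69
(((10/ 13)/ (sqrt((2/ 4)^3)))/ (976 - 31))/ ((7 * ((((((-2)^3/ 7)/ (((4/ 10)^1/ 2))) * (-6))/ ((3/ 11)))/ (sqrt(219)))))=sqrt(438)/ 540540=0.00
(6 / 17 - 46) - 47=-1575 / 17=-92.65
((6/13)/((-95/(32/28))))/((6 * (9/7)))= -8/11115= -0.00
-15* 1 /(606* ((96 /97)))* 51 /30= -1649 /38784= -0.04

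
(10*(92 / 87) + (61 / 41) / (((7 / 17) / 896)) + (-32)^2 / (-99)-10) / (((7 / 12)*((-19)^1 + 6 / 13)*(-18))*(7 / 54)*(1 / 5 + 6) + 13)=98783144200 / 5185810421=19.05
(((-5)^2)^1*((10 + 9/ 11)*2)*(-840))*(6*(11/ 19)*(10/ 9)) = -33320000/ 19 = -1753684.21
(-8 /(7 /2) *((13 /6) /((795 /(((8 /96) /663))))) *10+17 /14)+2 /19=25616179 /19412946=1.32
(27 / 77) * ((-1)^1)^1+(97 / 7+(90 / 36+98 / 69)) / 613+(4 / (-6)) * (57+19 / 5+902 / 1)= -2987890309 / 4652670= -642.19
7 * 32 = 224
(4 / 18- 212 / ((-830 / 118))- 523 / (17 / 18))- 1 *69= -592.40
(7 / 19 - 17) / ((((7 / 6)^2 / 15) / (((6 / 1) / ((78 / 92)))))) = -15698880 / 12103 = -1297.11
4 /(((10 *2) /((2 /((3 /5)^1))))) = 2 /3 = 0.67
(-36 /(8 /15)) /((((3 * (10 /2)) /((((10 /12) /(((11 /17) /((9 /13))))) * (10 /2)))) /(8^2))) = -183600 /143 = -1283.92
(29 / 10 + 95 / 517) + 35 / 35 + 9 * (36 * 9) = 15096833 / 5170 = 2920.08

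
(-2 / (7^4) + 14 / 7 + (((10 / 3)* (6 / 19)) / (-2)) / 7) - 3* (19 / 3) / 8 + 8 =2755015 / 364952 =7.55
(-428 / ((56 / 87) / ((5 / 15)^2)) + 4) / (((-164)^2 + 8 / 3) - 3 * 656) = -2935 / 1047088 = -0.00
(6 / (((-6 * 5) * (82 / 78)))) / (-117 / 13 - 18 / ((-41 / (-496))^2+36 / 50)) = 58114069 / 10314234495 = 0.01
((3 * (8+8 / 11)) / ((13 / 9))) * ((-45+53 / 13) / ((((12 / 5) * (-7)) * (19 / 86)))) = 371520 / 1859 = 199.85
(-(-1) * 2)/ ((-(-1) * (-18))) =-1/ 9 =-0.11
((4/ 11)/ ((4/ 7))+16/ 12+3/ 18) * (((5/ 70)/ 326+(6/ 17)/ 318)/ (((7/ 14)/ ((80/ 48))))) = 1284275/ 135701412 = 0.01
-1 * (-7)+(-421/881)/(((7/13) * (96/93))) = 1211745/197344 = 6.14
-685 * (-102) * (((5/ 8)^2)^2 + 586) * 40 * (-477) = -200041344897975/ 256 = -781411503507.71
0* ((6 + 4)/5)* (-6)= 0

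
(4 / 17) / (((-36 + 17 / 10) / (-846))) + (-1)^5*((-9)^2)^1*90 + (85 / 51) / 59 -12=-7530280439 / 1032087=-7296.17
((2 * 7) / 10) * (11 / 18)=77 / 90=0.86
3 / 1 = 3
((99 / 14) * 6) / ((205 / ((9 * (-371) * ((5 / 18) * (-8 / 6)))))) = 10494 / 41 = 255.95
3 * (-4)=-12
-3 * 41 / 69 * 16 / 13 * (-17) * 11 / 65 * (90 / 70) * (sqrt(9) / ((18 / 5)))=6.76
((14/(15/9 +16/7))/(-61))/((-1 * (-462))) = -7/55693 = -0.00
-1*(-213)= 213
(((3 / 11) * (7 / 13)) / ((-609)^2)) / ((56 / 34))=17 / 70714644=0.00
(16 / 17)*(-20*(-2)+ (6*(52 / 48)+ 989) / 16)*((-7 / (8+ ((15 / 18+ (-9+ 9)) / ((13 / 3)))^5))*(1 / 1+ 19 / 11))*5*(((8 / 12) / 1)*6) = -27204786627200 / 5925040957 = -4591.49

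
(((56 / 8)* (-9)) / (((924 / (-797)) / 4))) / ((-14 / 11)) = -2391 / 14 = -170.79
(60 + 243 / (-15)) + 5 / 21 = 44.04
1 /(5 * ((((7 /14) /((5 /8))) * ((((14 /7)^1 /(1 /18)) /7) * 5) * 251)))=7 /180720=0.00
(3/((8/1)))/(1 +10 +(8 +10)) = 3/232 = 0.01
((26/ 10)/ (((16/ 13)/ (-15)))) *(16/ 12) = -169/ 4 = -42.25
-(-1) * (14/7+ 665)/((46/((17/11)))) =493/22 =22.41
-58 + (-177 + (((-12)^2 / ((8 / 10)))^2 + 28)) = 32193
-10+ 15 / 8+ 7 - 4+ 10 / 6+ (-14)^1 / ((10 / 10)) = -419 / 24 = -17.46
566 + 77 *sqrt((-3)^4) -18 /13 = 16349 /13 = 1257.62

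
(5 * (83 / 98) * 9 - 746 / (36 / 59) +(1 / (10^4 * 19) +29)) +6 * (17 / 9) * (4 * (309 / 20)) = -38132733559 / 83790000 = -455.10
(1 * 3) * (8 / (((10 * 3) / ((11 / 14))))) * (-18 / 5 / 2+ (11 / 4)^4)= 779911 / 22400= 34.82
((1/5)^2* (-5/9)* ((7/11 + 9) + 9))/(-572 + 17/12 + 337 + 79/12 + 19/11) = 41/22302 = 0.00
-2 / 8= -1 / 4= -0.25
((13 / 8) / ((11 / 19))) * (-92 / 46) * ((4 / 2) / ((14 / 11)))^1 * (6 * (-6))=2223 / 7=317.57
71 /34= 2.09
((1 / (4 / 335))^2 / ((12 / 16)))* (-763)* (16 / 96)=-1189273.26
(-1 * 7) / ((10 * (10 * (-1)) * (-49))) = -1 / 700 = -0.00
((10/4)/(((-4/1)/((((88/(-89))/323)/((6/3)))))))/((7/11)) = 605/402458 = 0.00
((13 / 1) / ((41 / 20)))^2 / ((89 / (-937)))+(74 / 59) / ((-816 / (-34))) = -44840034067 / 105923172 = -423.33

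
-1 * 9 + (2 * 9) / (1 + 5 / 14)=81 / 19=4.26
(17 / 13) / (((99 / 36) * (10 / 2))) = 68 / 715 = 0.10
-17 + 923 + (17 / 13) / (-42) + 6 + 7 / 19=9464587 / 10374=912.34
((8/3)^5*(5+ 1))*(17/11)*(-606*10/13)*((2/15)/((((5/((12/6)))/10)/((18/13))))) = -7201619968/16731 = -430435.72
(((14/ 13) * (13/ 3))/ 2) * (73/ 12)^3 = 2723119/ 5184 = 525.29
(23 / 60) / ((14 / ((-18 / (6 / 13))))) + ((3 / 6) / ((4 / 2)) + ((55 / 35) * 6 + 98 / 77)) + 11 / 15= 98099 / 9240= 10.62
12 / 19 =0.63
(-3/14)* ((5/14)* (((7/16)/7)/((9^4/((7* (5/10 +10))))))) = -0.00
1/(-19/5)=-5/19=-0.26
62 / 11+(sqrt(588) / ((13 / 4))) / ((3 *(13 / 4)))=224 *sqrt(3) / 507+62 / 11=6.40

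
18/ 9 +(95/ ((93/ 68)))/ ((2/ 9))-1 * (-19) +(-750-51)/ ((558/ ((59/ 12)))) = 242933/ 744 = 326.52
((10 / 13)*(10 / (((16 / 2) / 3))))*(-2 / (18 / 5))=-125 / 78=-1.60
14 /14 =1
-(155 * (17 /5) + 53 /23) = -12174 /23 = -529.30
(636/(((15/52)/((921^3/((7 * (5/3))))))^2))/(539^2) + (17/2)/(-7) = 2099189182787344425241873/17794411250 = 117969015849700.81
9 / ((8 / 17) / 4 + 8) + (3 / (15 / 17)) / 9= 3077 / 2070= 1.49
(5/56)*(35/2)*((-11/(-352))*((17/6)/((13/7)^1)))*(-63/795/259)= -595/26104832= -0.00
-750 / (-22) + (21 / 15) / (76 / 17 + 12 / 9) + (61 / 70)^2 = 139966009 / 3988600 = 35.09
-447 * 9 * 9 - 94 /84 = -1520741 /42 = -36208.12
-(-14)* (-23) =-322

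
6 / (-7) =-6 / 7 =-0.86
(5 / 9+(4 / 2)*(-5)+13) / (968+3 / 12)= 128 / 34857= 0.00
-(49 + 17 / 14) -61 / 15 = -11399 / 210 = -54.28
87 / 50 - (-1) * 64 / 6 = 1861 / 150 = 12.41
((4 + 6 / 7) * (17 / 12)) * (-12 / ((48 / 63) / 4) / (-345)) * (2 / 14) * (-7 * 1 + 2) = -0.90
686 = 686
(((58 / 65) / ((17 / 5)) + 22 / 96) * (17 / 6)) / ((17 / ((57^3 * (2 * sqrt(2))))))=107309055 * sqrt(2) / 3536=42917.96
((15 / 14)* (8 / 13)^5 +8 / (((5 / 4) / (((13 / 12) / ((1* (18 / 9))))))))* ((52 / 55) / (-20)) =-138837052 / 824698875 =-0.17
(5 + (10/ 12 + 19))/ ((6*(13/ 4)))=149/ 117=1.27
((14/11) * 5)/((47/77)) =490/47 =10.43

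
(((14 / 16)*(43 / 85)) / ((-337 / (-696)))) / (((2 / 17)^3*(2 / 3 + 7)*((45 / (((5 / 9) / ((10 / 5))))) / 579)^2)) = 93967344569 / 100452960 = 935.44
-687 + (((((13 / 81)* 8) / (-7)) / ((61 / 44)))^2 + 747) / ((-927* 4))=-687.20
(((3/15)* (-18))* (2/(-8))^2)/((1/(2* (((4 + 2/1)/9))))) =-0.30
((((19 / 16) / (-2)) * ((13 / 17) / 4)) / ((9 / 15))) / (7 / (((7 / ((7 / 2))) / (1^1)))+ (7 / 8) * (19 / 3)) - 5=-296355 / 59024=-5.02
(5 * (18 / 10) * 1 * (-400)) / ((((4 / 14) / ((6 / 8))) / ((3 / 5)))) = -5670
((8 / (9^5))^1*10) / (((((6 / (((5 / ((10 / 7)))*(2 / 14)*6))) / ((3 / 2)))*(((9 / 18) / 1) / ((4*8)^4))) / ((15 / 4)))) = 52428800 / 6561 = 7990.98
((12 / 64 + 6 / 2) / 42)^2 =289 / 50176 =0.01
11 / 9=1.22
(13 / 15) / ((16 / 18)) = 39 / 40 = 0.98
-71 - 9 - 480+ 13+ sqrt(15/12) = -547+ sqrt(5)/2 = -545.88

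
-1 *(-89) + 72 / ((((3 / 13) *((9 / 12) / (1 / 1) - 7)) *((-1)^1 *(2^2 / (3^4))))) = 27497 / 25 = 1099.88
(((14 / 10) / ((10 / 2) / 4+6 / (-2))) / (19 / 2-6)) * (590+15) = -968 / 7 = -138.29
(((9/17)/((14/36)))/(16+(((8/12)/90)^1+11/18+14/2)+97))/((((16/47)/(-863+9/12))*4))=-1772596305/248030272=-7.15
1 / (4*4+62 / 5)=5 / 142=0.04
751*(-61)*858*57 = -2240432766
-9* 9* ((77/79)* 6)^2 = -17288964/6241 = -2770.22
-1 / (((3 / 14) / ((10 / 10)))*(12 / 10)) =-35 / 9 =-3.89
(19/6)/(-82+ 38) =-19/264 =-0.07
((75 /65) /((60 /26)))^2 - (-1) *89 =357 /4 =89.25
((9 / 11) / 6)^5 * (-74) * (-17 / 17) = 8991 / 2576816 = 0.00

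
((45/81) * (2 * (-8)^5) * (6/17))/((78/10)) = -3276800/1989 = -1647.46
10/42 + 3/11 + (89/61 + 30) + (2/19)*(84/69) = 32.10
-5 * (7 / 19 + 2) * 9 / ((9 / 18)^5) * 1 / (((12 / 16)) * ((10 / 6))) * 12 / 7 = -622080 / 133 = -4677.29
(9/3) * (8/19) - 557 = -10559/19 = -555.74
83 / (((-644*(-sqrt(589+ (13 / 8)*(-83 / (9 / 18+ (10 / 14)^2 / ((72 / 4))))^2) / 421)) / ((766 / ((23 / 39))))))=349.37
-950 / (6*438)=-475 / 1314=-0.36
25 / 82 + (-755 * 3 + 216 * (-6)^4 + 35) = 22771917 / 82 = 277706.30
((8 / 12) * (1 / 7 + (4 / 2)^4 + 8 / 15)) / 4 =1751 / 630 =2.78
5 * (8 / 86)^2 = 80 / 1849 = 0.04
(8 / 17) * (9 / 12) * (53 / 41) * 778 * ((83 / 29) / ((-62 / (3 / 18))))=-1711211 / 626603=-2.73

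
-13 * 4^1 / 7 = -52 / 7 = -7.43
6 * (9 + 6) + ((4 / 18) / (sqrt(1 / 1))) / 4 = 1621 / 18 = 90.06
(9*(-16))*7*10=-10080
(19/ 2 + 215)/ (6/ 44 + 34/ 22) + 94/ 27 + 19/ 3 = 143158/ 999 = 143.30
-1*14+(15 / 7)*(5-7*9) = -138.29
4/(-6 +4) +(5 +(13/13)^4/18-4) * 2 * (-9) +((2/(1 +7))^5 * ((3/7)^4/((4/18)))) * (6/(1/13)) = -51602673/2458624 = -20.99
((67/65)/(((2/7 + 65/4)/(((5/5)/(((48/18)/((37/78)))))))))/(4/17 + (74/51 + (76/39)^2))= 2655009/1313012440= 0.00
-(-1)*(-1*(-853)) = 853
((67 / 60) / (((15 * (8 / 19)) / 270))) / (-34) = -3819 / 2720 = -1.40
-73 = -73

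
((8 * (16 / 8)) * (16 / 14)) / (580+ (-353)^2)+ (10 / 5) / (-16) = -875299 / 7010584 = -0.12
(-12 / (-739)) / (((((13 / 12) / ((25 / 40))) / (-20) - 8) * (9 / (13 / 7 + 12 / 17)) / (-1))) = 61000 / 106672433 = 0.00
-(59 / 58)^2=-3481 / 3364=-1.03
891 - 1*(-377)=1268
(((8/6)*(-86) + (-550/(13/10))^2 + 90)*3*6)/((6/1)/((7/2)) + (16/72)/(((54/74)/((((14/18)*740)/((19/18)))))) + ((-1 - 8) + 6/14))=4398817602879/217370504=20236.50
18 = 18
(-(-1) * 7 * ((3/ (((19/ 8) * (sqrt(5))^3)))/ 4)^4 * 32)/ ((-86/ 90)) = -2612736/ 17511884375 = -0.00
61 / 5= 12.20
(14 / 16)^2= 0.77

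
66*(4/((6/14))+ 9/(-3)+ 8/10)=2354/5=470.80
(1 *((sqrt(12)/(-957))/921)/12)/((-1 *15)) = sqrt(3)/79325730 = 0.00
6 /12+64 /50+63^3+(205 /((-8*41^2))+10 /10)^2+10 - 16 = 672517669313 /2689600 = 250043.75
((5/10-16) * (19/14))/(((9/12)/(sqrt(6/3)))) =-589 * sqrt(2)/21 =-39.67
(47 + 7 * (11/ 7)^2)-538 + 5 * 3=-3211/ 7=-458.71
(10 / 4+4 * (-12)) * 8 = -364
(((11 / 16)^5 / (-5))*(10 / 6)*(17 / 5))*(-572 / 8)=391514981 / 31457280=12.45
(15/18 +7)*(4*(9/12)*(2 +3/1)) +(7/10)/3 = 1766/15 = 117.73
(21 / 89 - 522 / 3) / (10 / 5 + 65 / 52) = -61860 / 1157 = -53.47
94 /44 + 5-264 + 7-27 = -6091 /22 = -276.86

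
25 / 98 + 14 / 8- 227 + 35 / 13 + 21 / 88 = -12448017 / 56056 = -222.06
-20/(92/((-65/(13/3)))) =75/23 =3.26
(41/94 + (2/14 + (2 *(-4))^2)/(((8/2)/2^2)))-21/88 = 1862783/28952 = 64.34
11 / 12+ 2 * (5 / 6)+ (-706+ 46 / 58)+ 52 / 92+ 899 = 1576321 / 8004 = 196.94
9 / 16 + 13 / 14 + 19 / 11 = 3965 / 1232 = 3.22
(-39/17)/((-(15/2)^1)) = 26/85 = 0.31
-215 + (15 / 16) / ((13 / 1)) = -44705 / 208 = -214.93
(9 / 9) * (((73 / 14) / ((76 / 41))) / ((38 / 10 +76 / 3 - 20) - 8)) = 44895 / 18088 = 2.48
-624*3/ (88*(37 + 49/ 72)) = -16848/ 29843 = -0.56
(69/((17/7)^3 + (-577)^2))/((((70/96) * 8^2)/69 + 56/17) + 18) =9253797/981024975760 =0.00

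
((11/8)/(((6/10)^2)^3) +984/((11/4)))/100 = 24845377/6415200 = 3.87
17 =17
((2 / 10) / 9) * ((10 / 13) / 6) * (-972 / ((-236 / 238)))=2142 / 767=2.79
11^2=121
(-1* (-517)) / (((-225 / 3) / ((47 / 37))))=-8.76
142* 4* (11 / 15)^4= 8316088 / 50625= 164.27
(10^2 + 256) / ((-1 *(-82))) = 178 / 41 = 4.34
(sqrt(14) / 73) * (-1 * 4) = -4 * sqrt(14) / 73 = -0.21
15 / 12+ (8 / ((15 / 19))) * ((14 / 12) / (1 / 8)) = 17249 / 180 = 95.83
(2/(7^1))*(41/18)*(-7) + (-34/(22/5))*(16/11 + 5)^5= -86571.99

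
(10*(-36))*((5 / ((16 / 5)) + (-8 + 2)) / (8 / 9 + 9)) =28755 / 178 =161.54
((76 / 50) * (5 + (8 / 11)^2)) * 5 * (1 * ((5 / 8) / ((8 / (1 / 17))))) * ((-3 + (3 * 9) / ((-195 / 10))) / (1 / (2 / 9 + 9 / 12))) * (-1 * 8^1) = 2817605 / 427856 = 6.59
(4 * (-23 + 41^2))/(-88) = -75.36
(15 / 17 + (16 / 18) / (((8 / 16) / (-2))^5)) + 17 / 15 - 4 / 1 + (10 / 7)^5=-906.26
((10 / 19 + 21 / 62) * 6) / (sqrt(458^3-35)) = 1019 * sqrt(10674653) / 6287370617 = 0.00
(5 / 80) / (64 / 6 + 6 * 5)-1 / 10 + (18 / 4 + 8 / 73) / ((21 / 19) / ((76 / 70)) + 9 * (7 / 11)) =22325267717 / 38168266080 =0.58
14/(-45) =-14/45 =-0.31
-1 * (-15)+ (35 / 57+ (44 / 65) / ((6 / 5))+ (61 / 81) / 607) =196486399 / 12144249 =16.18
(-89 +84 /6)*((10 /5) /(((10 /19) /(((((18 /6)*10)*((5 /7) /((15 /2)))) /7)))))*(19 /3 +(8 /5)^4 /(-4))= -669028 /1225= -546.15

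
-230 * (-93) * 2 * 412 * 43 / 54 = 126315080 / 9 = 14035008.89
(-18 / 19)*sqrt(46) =-18*sqrt(46) / 19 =-6.43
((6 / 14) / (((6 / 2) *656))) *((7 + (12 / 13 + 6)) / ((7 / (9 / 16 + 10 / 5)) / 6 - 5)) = -543 / 813904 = -0.00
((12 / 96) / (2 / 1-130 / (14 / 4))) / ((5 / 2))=-7 / 4920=-0.00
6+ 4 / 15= 94 / 15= 6.27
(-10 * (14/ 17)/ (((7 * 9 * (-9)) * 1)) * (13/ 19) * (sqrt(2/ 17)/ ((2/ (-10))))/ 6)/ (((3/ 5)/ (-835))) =2713750 * sqrt(34)/ 4002939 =3.95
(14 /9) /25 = 14 /225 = 0.06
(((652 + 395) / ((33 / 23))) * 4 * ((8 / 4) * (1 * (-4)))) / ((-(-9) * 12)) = -64216 / 297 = -216.22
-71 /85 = -0.84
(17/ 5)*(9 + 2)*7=1309/ 5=261.80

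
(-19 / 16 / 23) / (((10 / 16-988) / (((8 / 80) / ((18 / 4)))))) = 19 / 16350930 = 0.00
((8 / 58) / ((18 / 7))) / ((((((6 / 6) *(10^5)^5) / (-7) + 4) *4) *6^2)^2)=343 / 270604799999999999999998484613120000000000000002121541632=0.00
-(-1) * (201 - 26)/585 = 0.30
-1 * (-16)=16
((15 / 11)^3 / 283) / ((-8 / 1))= -3375 / 3013384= -0.00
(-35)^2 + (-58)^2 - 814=3775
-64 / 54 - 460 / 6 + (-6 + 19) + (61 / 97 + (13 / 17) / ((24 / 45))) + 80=6130225 / 356184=17.21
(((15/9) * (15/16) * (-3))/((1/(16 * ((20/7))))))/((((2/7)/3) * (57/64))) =-48000/19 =-2526.32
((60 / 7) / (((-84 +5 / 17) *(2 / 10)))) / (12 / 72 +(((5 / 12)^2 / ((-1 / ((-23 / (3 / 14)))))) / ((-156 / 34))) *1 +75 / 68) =1460721600 / 7964706029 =0.18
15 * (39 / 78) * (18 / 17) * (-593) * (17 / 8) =-80055 / 8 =-10006.88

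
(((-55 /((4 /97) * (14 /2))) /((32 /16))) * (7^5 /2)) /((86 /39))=-499564065 /1376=-363055.28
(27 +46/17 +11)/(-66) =-346/561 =-0.62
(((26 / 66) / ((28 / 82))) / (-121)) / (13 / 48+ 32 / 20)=-21320 / 4183333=-0.01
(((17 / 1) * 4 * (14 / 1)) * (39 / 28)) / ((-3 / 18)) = -7956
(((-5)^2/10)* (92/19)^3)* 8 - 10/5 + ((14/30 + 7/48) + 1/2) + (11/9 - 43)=11002405579/4938480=2227.89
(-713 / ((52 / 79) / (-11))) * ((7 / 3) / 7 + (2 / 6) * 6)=27802.43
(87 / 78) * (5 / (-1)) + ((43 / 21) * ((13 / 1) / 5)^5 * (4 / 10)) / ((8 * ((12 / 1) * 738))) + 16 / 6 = -2.91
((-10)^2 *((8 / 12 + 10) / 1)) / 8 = 400 / 3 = 133.33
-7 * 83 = -581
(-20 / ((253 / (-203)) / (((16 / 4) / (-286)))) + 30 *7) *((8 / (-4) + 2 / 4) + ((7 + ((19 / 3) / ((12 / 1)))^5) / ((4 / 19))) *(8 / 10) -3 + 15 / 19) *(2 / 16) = 100467560720022097 / 166258039394304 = 604.29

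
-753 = -753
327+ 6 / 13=4257 / 13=327.46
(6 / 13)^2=36 / 169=0.21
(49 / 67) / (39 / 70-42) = -3430 / 194367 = -0.02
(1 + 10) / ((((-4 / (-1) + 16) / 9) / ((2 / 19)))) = 99 / 190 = 0.52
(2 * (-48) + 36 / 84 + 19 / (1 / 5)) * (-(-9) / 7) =-36 / 49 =-0.73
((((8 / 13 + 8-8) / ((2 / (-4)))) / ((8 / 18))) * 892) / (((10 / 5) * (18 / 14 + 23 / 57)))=-3203172 / 4381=-731.15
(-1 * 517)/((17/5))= -2585/17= -152.06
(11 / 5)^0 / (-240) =-1 / 240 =-0.00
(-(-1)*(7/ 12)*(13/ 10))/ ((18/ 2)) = 91/ 1080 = 0.08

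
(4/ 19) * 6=24/ 19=1.26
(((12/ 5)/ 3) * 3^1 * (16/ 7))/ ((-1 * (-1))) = 192/ 35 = 5.49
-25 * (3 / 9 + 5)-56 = -568 / 3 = -189.33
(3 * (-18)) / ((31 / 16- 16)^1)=96 / 25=3.84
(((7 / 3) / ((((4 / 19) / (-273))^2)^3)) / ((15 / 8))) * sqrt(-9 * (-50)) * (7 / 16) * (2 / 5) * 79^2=1985301614892974669611893027 * sqrt(2) / 20480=137091819784318953085067.10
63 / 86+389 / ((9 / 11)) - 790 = -242899 / 774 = -313.82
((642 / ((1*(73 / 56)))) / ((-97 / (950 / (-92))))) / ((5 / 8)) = 13661760 / 162863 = 83.88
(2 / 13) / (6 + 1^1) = 2 / 91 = 0.02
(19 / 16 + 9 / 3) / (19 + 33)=67 / 832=0.08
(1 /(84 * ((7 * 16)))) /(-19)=-1 /178752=-0.00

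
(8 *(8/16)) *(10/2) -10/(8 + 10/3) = 19.12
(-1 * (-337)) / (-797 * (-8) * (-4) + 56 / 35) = -1685 / 127512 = -0.01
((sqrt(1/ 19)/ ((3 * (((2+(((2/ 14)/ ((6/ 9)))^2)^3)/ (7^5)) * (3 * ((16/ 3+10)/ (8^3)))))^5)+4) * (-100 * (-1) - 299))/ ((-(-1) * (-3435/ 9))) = 2388/ 1145+7101416316663469238709937911854561775911686054361541869933646806253568 * sqrt(19)/ 8785762362927022779255821256757200485951825334165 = 3523240761776567260882.02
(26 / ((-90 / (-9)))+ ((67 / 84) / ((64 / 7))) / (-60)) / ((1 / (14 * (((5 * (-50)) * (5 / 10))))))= -20954675 / 4608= -4547.46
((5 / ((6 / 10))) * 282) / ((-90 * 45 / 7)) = -329 / 81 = -4.06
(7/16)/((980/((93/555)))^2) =961/75130720000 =0.00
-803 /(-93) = 803 /93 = 8.63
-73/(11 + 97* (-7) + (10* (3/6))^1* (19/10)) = 146/1317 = 0.11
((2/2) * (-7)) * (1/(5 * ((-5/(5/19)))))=7/95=0.07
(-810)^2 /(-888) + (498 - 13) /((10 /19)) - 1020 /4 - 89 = -5970 /37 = -161.35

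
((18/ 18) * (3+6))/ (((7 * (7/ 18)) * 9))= 18/ 49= 0.37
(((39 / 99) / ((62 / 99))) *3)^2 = 13689 / 3844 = 3.56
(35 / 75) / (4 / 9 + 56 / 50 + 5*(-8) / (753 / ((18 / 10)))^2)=6615105 / 22173112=0.30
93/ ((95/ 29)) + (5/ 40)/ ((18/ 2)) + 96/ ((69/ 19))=8627137/ 157320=54.84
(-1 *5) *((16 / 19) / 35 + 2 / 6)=-713 / 399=-1.79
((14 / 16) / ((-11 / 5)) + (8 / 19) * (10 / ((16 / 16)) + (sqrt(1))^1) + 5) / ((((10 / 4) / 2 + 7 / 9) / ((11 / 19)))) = 138951 / 52706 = 2.64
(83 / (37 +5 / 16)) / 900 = 332 / 134325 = 0.00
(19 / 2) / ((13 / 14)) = 10.23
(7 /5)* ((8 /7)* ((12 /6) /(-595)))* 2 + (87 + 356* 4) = 4495193 /2975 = 1510.99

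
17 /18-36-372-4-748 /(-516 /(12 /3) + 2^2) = -911411 /2250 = -405.07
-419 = -419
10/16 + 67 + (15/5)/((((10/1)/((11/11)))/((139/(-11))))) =28087/440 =63.83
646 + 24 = 670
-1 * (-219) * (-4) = -876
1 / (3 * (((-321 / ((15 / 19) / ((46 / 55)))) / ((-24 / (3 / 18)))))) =0.14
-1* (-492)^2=-242064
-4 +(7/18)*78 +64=271/3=90.33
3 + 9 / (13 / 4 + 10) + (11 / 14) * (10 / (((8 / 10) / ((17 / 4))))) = 269615 / 5936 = 45.42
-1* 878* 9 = -7902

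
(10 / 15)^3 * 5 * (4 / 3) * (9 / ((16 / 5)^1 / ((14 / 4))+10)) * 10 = 16.29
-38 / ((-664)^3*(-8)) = -0.00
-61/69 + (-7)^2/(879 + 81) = -6131/7360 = -0.83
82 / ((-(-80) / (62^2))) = 39401 / 10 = 3940.10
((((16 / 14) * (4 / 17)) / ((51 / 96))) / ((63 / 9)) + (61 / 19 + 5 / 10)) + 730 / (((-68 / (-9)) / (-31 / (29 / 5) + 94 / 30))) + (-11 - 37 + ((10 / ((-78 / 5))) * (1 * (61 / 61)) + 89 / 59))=-9229060831373 / 35908076022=-257.02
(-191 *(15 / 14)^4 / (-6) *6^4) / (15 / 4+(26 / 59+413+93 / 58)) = 297797411250 / 2293937009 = 129.82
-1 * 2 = -2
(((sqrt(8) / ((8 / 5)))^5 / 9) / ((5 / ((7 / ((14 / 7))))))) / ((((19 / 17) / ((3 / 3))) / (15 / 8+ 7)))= 5280625 * sqrt(2) / 700416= 10.66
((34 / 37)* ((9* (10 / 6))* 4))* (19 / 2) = 19380 / 37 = 523.78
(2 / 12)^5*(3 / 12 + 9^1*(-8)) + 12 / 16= 23041 / 31104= 0.74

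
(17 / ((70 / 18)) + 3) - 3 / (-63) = 779 / 105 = 7.42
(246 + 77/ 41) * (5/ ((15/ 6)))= 20326/ 41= 495.76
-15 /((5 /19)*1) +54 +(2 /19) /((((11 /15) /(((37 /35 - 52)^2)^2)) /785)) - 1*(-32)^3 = 9520834715762707 /12545225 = 758921001.08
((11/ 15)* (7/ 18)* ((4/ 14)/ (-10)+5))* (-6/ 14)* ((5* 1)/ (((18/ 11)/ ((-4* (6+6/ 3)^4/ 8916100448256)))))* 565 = 396517/ 205705930752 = 0.00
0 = 0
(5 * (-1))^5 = -3125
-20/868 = -5/217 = -0.02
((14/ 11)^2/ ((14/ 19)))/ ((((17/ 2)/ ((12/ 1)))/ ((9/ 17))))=57456/ 34969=1.64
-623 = -623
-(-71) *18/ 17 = 1278/ 17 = 75.18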